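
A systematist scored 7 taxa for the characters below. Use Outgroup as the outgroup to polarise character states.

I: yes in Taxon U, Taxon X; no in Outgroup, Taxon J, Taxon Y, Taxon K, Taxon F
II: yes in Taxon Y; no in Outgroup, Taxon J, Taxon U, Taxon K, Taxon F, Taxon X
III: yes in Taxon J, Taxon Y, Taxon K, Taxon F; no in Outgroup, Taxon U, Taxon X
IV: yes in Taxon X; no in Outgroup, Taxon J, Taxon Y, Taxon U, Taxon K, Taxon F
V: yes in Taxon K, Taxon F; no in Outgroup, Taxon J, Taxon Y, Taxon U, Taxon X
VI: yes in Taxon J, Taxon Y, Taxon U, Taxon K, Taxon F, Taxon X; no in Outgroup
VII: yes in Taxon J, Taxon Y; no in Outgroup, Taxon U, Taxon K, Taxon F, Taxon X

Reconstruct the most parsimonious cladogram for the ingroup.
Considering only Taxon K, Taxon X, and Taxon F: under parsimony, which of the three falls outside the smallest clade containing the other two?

The outgroup has state 'no' for every character, so 'yes' is the derived state throughout.
I: derived state 'yes' in Taxon U and Taxon X only — synapomorphy for {Taxon U, Taxon X}.
II (derived state 'yes') is unique to Taxon Y (autapomorphy; uninformative for grouping).
Only Taxon F, Taxon J, Taxon K, and Taxon Y show the derived state 'yes' for III, supporting them as a clade.
IV (derived state 'yes') is unique to Taxon X (autapomorphy; uninformative for grouping).
V: derived state 'yes' in Taxon F and Taxon K only — synapomorphy for {Taxon F, Taxon K}.
VI (derived state 'yes') is shared by all ingroup taxa — unites the whole ingroup.
VII: derived state 'yes' in Taxon J and Taxon Y only — synapomorphy for {Taxon J, Taxon Y}.
Most parsimonious ingroup topology: (((Taxon J,Taxon Y),(Taxon K,Taxon F)),(Taxon U,Taxon X)).
Taxon K and Taxon F share a more recent common ancestor with each other than either does with Taxon X, so Taxon X is the least closely related of the three.

Taxon X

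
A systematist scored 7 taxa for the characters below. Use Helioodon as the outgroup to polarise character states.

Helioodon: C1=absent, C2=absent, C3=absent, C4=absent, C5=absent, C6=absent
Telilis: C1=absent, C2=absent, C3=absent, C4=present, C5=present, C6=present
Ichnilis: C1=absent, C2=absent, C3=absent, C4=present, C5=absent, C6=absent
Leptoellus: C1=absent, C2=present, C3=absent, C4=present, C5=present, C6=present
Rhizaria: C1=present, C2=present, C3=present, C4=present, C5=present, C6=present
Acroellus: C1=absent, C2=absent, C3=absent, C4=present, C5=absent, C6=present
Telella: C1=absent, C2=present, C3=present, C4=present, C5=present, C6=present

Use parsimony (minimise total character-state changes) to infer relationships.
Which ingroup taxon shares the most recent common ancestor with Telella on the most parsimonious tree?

Rhizaria

The outgroup has state 'absent' for every character, so 'present' is the derived state throughout.
C1 (derived state 'present') is unique to Rhizaria (autapomorphy; uninformative for grouping).
C2 (derived state 'present') is shared by Leptoellus, Rhizaria, and Telella — a synapomorphy uniting that clade.
C3 (derived state 'present') is shared by Rhizaria and Telella — a synapomorphy uniting that clade.
All ingroup taxa share the derived state 'present' for C4; it defines the ingroup but does not resolve relationships within it.
Only Leptoellus, Rhizaria, Telella, and Telilis show the derived state 'present' for C5, supporting them as a clade.
C6: derived state 'present' in Acroellus, Leptoellus, Rhizaria, Telella, and Telilis only — synapomorphy for {Acroellus, Leptoellus, Rhizaria, Telella, Telilis}.
Most parsimonious ingroup topology: (((Telilis,(Leptoellus,(Rhizaria,Telella))),Acroellus),Ichnilis).
Telella and Rhizaria form a cherry on this tree, so they are sister taxa.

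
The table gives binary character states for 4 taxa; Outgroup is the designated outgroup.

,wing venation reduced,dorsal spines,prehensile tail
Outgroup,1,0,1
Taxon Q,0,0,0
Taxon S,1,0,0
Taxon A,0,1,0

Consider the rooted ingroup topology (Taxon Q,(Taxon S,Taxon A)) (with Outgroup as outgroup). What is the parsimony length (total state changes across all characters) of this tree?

4

Map each character onto (Taxon Q,(Taxon S,Taxon A)) (rooted by Outgroup) and count the minimum state changes it requires (Fitch parsimony):
wing venation reduced: 2; dorsal spines: 1; prehensile tail: 1.
Total tree length = 4.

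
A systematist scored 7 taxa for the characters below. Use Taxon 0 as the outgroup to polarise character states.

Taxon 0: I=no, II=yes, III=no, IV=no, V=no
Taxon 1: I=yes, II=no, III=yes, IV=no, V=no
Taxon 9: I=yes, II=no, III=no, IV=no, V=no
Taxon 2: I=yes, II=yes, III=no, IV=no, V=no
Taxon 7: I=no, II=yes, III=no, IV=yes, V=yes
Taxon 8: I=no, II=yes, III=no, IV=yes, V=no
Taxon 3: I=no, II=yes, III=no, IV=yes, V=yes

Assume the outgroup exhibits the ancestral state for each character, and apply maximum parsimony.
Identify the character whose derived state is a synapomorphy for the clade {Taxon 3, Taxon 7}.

V

Character polarity is set by the outgroup: the derived state is whichever differs from the outgroup's state, so for II the derived state is 'no', and for the remaining characters it is 'yes'.
I: derived state 'yes' in Taxon 1, Taxon 2, and Taxon 9 only — synapomorphy for {Taxon 1, Taxon 2, Taxon 9}.
II (derived state 'no') is shared by Taxon 1 and Taxon 9 — a synapomorphy uniting that clade.
III: derived state 'yes' in Taxon 1 only — an autapomorphy, so it tells us nothing about relationships among taxa.
IV (derived state 'yes') is shared by Taxon 3, Taxon 7, and Taxon 8 — a synapomorphy uniting that clade.
V (derived state 'yes') is shared by Taxon 3 and Taxon 7 — a synapomorphy uniting that clade.
Most parsimonious ingroup topology: (((Taxon 1,Taxon 9),Taxon 2),((Taxon 7,Taxon 3),Taxon 8)).
The clade {Taxon 3, Taxon 7} is supported by V: its derived state 'yes' occurs in exactly those taxa and in no other taxon (including the outgroup).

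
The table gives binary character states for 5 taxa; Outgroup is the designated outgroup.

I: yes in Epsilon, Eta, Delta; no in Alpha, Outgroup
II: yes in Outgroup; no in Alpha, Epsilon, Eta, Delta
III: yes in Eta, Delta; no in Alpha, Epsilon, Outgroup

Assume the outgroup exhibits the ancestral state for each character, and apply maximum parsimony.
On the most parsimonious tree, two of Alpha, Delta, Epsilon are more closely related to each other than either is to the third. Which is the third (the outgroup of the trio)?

Alpha

Character polarity is set by the outgroup: the derived state is whichever differs from the outgroup's state, so for II the derived state is 'no', and for the remaining characters it is 'yes'.
I (derived state 'yes') is shared by Delta, Epsilon, and Eta — a synapomorphy uniting that clade.
All ingroup taxa share the derived state 'no' for II; it defines the ingroup but does not resolve relationships within it.
Only Delta and Eta show the derived state 'yes' for III, supporting them as a clade.
Most parsimonious ingroup topology: (((Eta,Delta),Epsilon),Alpha).
Epsilon and Delta share a more recent common ancestor with each other than either does with Alpha, so Alpha is the least closely related of the three.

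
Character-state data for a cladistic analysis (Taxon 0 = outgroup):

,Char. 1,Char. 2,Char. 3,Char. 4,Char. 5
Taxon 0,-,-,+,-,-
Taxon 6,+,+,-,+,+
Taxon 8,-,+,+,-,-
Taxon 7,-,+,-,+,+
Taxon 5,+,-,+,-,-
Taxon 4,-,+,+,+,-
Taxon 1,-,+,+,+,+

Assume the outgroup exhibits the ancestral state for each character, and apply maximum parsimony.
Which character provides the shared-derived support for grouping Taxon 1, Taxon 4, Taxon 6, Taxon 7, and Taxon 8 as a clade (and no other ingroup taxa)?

Character polarity is set by the outgroup: the derived state is whichever differs from the outgroup's state, so for Char. 3 the derived state is '-', and for the remaining characters it is '+'.
Char. 1 groups Taxon 5 and Taxon 6, which is incompatible with the clades supported by the remaining characters; treating it as convergent (homoplasy) costs fewer steps than any alternative tree.
Char. 2 (derived state '+') is shared by Taxon 1, Taxon 4, Taxon 6, Taxon 7, and Taxon 8 — a synapomorphy uniting that clade.
Char. 3 (derived state '-') is shared by Taxon 6 and Taxon 7 — a synapomorphy uniting that clade.
Only Taxon 1, Taxon 4, Taxon 6, and Taxon 7 show the derived state '+' for Char. 4, supporting them as a clade.
Only Taxon 1, Taxon 6, and Taxon 7 show the derived state '+' for Char. 5, supporting them as a clade.
Most parsimonious ingroup topology: (((Taxon 4,((Taxon 7,Taxon 6),Taxon 1)),Taxon 8),Taxon 5).
The clade {Taxon 1, Taxon 4, Taxon 6, Taxon 7, Taxon 8} is supported by Char. 2: its derived state '+' occurs in exactly those taxa and in no other taxon (including the outgroup).

Char. 2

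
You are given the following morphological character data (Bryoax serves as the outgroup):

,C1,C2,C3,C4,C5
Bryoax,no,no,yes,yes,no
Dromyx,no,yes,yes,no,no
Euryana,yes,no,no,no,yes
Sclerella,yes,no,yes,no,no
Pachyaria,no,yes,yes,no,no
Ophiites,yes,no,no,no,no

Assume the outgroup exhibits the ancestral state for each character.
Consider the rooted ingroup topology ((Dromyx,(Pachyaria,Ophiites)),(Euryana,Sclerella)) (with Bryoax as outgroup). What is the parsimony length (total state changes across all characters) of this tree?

Map each character onto ((Dromyx,(Pachyaria,Ophiites)),(Euryana,Sclerella)) (rooted by Bryoax) and count the minimum state changes it requires (Fitch parsimony):
C1: 2; C2: 2; C3: 2; C4: 1; C5: 1.
Total tree length = 8.

8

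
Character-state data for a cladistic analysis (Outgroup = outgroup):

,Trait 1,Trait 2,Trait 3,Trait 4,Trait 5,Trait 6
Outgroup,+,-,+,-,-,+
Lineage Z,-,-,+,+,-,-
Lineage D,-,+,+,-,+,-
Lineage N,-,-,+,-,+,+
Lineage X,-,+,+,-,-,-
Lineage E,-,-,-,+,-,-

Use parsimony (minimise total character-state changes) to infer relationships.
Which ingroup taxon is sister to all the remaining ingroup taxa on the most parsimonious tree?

Lineage N

Character polarity is set by the outgroup: the derived state is whichever differs from the outgroup's state, so for Trait 1, Trait 3, Trait 6 the derived state is '-', and for the remaining characters it is '+'.
Trait 1 (derived state '-') is shared by all ingroup taxa — unites the whole ingroup.
Trait 2: derived state '+' in Lineage D and Lineage X only — synapomorphy for {Lineage D, Lineage X}.
Trait 3 (derived state '-') is unique to Lineage E (autapomorphy; uninformative for grouping).
Trait 4: derived state '+' in Lineage E and Lineage Z only — synapomorphy for {Lineage E, Lineage Z}.
Trait 5 (state '+') occurs in Lineage D and Lineage N but conflicts with the nesting implied by the other characters — most parsimoniously interpreted as homoplasy.
Trait 6: derived state '-' in Lineage D, Lineage E, Lineage X, and Lineage Z only — synapomorphy for {Lineage D, Lineage E, Lineage X, Lineage Z}.
Most parsimonious ingroup topology: (((Lineage Z,Lineage E),(Lineage D,Lineage X)),Lineage N).
Lineage N is sister to the clade containing all other ingroup taxa, so it is the earliest-diverging (most basal) ingroup lineage.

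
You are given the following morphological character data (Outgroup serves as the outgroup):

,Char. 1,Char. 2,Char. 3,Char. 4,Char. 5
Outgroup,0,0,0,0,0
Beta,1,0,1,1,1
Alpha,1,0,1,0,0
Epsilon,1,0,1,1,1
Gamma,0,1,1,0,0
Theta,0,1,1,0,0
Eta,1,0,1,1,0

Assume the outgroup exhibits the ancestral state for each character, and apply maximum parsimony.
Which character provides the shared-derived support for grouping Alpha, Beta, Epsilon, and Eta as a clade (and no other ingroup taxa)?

Char. 1

The outgroup has state '0' for every character, so '1' is the derived state throughout.
Char. 1 (derived state '1') is shared by Alpha, Beta, Epsilon, and Eta — a synapomorphy uniting that clade.
Only Gamma and Theta show the derived state '1' for Char. 2, supporting them as a clade.
Char. 3 (derived state '1') is shared by all ingroup taxa — unites the whole ingroup.
Only Beta, Epsilon, and Eta show the derived state '1' for Char. 4, supporting them as a clade.
Only Beta and Epsilon show the derived state '1' for Char. 5, supporting them as a clade.
Most parsimonious ingroup topology: ((((Beta,Epsilon),Eta),Alpha),(Gamma,Theta)).
The clade {Alpha, Beta, Epsilon, Eta} is supported by Char. 1: its derived state '1' occurs in exactly those taxa and in no other taxon (including the outgroup).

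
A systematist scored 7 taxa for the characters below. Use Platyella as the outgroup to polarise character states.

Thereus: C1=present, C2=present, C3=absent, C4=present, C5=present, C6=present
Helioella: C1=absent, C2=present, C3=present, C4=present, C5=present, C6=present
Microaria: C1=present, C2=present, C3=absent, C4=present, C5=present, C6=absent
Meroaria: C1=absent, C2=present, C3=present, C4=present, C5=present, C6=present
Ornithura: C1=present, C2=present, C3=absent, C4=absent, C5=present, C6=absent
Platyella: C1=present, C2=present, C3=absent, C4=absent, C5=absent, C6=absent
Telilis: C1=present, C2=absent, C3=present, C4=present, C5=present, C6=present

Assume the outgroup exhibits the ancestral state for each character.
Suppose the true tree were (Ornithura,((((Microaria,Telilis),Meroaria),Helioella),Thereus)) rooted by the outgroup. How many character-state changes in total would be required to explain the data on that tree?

Map each character onto (Ornithura,((((Microaria,Telilis),Meroaria),Helioella),Thereus)) (rooted by Platyella) and count the minimum state changes it requires (Fitch parsimony):
C1: 2; C2: 1; C3: 2; C4: 1; C5: 1; C6: 2.
Total tree length = 9.

9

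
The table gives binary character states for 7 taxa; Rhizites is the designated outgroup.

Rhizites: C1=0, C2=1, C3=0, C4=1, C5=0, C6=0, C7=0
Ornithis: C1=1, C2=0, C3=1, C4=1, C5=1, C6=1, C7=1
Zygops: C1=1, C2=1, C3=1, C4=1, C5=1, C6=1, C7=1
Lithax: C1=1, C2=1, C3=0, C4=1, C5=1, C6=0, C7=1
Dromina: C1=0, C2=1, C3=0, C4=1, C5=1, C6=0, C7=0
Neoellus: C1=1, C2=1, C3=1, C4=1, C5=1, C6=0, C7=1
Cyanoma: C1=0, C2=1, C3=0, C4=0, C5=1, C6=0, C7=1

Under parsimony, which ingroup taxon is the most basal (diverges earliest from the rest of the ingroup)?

Character polarity is set by the outgroup: the derived state is whichever differs from the outgroup's state, so for C2, C4 the derived state is '0', and for the remaining characters it is '1'.
Only Lithax, Neoellus, Ornithis, and Zygops show the derived state '1' for C1, supporting them as a clade.
C2 (derived state '0') is unique to Ornithis (autapomorphy; uninformative for grouping).
C3: derived state '1' in Neoellus, Ornithis, and Zygops only — synapomorphy for {Neoellus, Ornithis, Zygops}.
C4 (derived state '0') is unique to Cyanoma (autapomorphy; uninformative for grouping).
C5 (derived state '1') is shared by all ingroup taxa — unites the whole ingroup.
Only Ornithis and Zygops show the derived state '1' for C6, supporting them as a clade.
C7 (derived state '1') is shared by Cyanoma, Lithax, Neoellus, Ornithis, and Zygops — a synapomorphy uniting that clade.
Most parsimonious ingroup topology: (((((Ornithis,Zygops),Neoellus),Lithax),Cyanoma),Dromina).
Dromina is sister to the clade containing all other ingroup taxa, so it is the earliest-diverging (most basal) ingroup lineage.

Dromina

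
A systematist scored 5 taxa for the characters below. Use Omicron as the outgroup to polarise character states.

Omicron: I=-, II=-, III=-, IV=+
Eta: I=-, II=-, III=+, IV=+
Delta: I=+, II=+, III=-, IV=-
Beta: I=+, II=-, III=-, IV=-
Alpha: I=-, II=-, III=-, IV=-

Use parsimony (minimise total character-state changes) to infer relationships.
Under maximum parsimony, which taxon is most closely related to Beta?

Character polarity is set by the outgroup: the derived state is whichever differs from the outgroup's state, so for IV the derived state is '-', and for the remaining characters it is '+'.
I (derived state '+') is shared by Beta and Delta — a synapomorphy uniting that clade.
II (derived state '+') is unique to Delta (autapomorphy; uninformative for grouping).
III (derived state '+') is unique to Eta (autapomorphy; uninformative for grouping).
Only Alpha, Beta, and Delta show the derived state '-' for IV, supporting them as a clade.
Most parsimonious ingroup topology: (Eta,((Delta,Beta),Alpha)).
Beta and Delta form a cherry on this tree, so they are sister taxa.

Delta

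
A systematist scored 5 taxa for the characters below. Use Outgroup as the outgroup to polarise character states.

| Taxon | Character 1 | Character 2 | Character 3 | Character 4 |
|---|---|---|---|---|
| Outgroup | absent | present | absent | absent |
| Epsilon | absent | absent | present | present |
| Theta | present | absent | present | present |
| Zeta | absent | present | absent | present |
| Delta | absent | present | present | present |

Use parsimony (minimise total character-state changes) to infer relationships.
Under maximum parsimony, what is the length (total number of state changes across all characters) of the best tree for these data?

Character polarity is set by the outgroup: the derived state is whichever differs from the outgroup's state, so for Character 2 the derived state is 'absent', and for the remaining characters it is 'present'.
Character 1: derived state 'present' in Theta only — an autapomorphy, so it tells us nothing about relationships among taxa.
Only Epsilon and Theta show the derived state 'absent' for Character 2, supporting them as a clade.
Character 3 (derived state 'present') is shared by Delta, Epsilon, and Theta — a synapomorphy uniting that clade.
Character 4 (derived state 'present') is shared by all ingroup taxa — unites the whole ingroup.
Most parsimonious ingroup topology: (((Epsilon,Theta),Delta),Zeta).
Changes per character on this tree: Character 1: 1; Character 2: 1; Character 3: 1; Character 4: 1.
Total = 4.

4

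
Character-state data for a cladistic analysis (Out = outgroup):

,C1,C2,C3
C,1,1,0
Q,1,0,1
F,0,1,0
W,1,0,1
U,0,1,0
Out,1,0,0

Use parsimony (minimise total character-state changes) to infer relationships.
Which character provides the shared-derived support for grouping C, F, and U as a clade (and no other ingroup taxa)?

C2

Character polarity is set by the outgroup: the derived state is whichever differs from the outgroup's state, so for C1 the derived state is '0', and for the remaining characters it is '1'.
C1: derived state '0' in F and U only — synapomorphy for {F, U}.
C2: derived state '1' in C, F, and U only — synapomorphy for {C, F, U}.
C3 (derived state '1') is shared by Q and W — a synapomorphy uniting that clade.
Most parsimonious ingroup topology: ((W,Q),((U,F),C)).
The clade {C, F, U} is supported by C2: its derived state '1' occurs in exactly those taxa and in no other taxon (including the outgroup).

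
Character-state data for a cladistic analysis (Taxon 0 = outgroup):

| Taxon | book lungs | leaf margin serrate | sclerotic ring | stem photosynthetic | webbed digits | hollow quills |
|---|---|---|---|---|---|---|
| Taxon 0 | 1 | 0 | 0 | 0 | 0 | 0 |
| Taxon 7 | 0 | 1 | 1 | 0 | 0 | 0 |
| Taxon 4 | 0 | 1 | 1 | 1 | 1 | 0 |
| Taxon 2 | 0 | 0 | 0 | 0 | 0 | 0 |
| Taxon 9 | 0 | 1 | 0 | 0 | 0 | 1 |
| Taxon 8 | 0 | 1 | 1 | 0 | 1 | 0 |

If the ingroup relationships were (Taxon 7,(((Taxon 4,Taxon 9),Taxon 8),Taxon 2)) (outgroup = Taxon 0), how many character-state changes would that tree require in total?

Map each character onto (Taxon 7,(((Taxon 4,Taxon 9),Taxon 8),Taxon 2)) (rooted by Taxon 0) and count the minimum state changes it requires (Fitch parsimony):
book lungs: 1; leaf margin serrate: 2; sclerotic ring: 3; stem photosynthetic: 1; webbed digits: 2; hollow quills: 1.
Total tree length = 10.

10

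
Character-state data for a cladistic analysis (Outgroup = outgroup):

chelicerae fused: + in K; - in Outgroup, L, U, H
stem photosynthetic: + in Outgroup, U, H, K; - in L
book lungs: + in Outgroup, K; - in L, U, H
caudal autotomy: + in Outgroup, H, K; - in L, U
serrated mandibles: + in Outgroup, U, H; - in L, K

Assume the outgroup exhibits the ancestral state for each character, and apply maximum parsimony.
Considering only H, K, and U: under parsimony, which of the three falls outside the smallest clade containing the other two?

Character polarity is set by the outgroup: the derived state is whichever differs from the outgroup's state, so for stem photosynthetic, book lungs, caudal autotomy, serrated mandibles the derived state is '-', and for the remaining characters it is '+'.
chelicerae fused (derived state '+') is unique to K (autapomorphy; uninformative for grouping).
stem photosynthetic: derived state '-' in L only — an autapomorphy, so it tells us nothing about relationships among taxa.
book lungs (derived state '-') is shared by H, L, and U — a synapomorphy uniting that clade.
caudal autotomy (derived state '-') is shared by L and U — a synapomorphy uniting that clade.
serrated mandibles groups K and L, which is incompatible with the clades supported by the remaining characters; treating it as convergent (homoplasy) costs fewer steps than any alternative tree.
Most parsimonious ingroup topology: (((L,U),H),K).
U and H share a more recent common ancestor with each other than either does with K, so K is the least closely related of the three.

K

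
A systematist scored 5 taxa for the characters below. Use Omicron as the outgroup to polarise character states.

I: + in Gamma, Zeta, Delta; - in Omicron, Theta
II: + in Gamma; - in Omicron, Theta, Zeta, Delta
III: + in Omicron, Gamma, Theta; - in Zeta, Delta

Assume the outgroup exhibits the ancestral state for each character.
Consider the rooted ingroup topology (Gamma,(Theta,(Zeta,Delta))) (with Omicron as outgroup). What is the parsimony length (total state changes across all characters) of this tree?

4

Map each character onto (Gamma,(Theta,(Zeta,Delta))) (rooted by Omicron) and count the minimum state changes it requires (Fitch parsimony):
I: 2; II: 1; III: 1.
Total tree length = 4.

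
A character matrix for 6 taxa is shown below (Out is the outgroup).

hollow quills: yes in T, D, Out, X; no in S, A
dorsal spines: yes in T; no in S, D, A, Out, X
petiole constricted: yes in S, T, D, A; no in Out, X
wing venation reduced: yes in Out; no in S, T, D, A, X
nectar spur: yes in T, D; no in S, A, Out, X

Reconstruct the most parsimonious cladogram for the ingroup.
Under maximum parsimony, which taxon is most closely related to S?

A

Character polarity is set by the outgroup: the derived state is whichever differs from the outgroup's state, so for hollow quills, wing venation reduced the derived state is 'no', and for the remaining characters it is 'yes'.
hollow quills (derived state 'no') is shared by A and S — a synapomorphy uniting that clade.
dorsal spines: derived state 'yes' in T only — an autapomorphy, so it tells us nothing about relationships among taxa.
Only A, D, S, and T show the derived state 'yes' for petiole constricted, supporting them as a clade.
All ingroup taxa share the derived state 'no' for wing venation reduced; it defines the ingroup but does not resolve relationships within it.
nectar spur (derived state 'yes') is shared by D and T — a synapomorphy uniting that clade.
Most parsimonious ingroup topology: (((A,S),(D,T)),X).
S and A form a cherry on this tree, so they are sister taxa.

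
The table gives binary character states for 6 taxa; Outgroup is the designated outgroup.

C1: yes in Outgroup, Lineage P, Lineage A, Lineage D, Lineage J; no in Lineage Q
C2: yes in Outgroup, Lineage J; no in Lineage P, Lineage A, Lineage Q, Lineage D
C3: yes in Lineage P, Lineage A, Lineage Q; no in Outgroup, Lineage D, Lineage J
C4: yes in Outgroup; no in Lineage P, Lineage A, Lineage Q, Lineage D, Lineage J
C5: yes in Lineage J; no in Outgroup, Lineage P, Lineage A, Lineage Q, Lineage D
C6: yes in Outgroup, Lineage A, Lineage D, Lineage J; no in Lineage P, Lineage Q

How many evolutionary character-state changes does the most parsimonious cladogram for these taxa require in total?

Character polarity is set by the outgroup: the derived state is whichever differs from the outgroup's state, so for C1, C2, C4, C6 the derived state is 'no', and for the remaining characters it is 'yes'.
C1: derived state 'no' in Lineage Q only — an autapomorphy, so it tells us nothing about relationships among taxa.
C2 (derived state 'no') is shared by Lineage A, Lineage D, Lineage P, and Lineage Q — a synapomorphy uniting that clade.
C3: derived state 'yes' in Lineage A, Lineage P, and Lineage Q only — synapomorphy for {Lineage A, Lineage P, Lineage Q}.
C4 (derived state 'no') is shared by all ingroup taxa — unites the whole ingroup.
C5 (derived state 'yes') is unique to Lineage J (autapomorphy; uninformative for grouping).
C6: derived state 'no' in Lineage P and Lineage Q only — synapomorphy for {Lineage P, Lineage Q}.
Most parsimonious ingroup topology: ((((Lineage P,Lineage Q),Lineage A),Lineage D),Lineage J).
Changes per character on this tree: C1: 1; C2: 1; C3: 1; C4: 1; C5: 1; C6: 1.
Total = 6.

6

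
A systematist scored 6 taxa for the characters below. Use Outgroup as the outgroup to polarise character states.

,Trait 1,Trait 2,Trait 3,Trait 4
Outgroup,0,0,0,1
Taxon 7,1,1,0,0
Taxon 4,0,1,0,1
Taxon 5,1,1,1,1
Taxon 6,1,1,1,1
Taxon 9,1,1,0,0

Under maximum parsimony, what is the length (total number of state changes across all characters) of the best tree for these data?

4

Character polarity is set by the outgroup: the derived state is whichever differs from the outgroup's state, so for Trait 4 the derived state is '0', and for the remaining characters it is '1'.
Trait 1: derived state '1' in Taxon 5, Taxon 6, Taxon 7, and Taxon 9 only — synapomorphy for {Taxon 5, Taxon 6, Taxon 7, Taxon 9}.
Trait 2 (derived state '1') is shared by all ingroup taxa — unites the whole ingroup.
Trait 3: derived state '1' in Taxon 5 and Taxon 6 only — synapomorphy for {Taxon 5, Taxon 6}.
Trait 4 (derived state '0') is shared by Taxon 7 and Taxon 9 — a synapomorphy uniting that clade.
Most parsimonious ingroup topology: (((Taxon 7,Taxon 9),(Taxon 5,Taxon 6)),Taxon 4).
Changes per character on this tree: Trait 1: 1; Trait 2: 1; Trait 3: 1; Trait 4: 1.
Total = 4.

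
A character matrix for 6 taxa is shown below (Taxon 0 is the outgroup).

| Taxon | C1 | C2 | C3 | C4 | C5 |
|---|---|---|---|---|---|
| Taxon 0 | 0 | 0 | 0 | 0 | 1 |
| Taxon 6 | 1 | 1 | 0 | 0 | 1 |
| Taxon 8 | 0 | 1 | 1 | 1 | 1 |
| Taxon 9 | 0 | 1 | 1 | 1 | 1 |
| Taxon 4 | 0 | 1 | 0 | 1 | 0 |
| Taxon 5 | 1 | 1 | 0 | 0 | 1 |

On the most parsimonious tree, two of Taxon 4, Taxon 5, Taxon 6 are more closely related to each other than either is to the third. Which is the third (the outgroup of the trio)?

Character polarity is set by the outgroup: the derived state is whichever differs from the outgroup's state, so for C5 the derived state is '0', and for the remaining characters it is '1'.
C1 (derived state '1') is shared by Taxon 5 and Taxon 6 — a synapomorphy uniting that clade.
All ingroup taxa share the derived state '1' for C2; it defines the ingroup but does not resolve relationships within it.
C3: derived state '1' in Taxon 8 and Taxon 9 only — synapomorphy for {Taxon 8, Taxon 9}.
C4: derived state '1' in Taxon 4, Taxon 8, and Taxon 9 only — synapomorphy for {Taxon 4, Taxon 8, Taxon 9}.
C5: derived state '0' in Taxon 4 only — an autapomorphy, so it tells us nothing about relationships among taxa.
Most parsimonious ingroup topology: ((Taxon 6,Taxon 5),((Taxon 8,Taxon 9),Taxon 4)).
Taxon 5 and Taxon 6 share a more recent common ancestor with each other than either does with Taxon 4, so Taxon 4 is the least closely related of the three.

Taxon 4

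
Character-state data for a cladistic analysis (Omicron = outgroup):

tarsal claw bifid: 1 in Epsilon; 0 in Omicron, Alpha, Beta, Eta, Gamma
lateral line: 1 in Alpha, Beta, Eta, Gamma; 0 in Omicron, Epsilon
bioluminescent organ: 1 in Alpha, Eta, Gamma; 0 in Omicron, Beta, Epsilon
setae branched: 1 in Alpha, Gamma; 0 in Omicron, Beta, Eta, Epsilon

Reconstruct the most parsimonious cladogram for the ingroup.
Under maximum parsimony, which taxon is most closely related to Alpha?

Gamma

The outgroup has state '0' for every character, so '1' is the derived state throughout.
tarsal claw bifid (derived state '1') is unique to Epsilon (autapomorphy; uninformative for grouping).
lateral line (derived state '1') is shared by Alpha, Beta, Eta, and Gamma — a synapomorphy uniting that clade.
bioluminescent organ: derived state '1' in Alpha, Eta, and Gamma only — synapomorphy for {Alpha, Eta, Gamma}.
setae branched: derived state '1' in Alpha and Gamma only — synapomorphy for {Alpha, Gamma}.
Most parsimonious ingroup topology: ((((Alpha,Gamma),Eta),Beta),Epsilon).
Alpha and Gamma form a cherry on this tree, so they are sister taxa.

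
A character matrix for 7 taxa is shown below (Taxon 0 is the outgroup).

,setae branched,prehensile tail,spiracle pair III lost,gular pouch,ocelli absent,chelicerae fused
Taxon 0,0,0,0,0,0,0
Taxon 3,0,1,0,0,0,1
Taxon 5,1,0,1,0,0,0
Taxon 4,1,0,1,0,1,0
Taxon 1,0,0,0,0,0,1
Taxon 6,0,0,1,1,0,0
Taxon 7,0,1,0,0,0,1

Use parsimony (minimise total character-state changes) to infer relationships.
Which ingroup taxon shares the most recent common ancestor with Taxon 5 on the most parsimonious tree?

The outgroup has state '0' for every character, so '1' is the derived state throughout.
setae branched (derived state '1') is shared by Taxon 4 and Taxon 5 — a synapomorphy uniting that clade.
prehensile tail (derived state '1') is shared by Taxon 3 and Taxon 7 — a synapomorphy uniting that clade.
spiracle pair III lost: derived state '1' in Taxon 4, Taxon 5, and Taxon 6 only — synapomorphy for {Taxon 4, Taxon 5, Taxon 6}.
gular pouch (derived state '1') is unique to Taxon 6 (autapomorphy; uninformative for grouping).
ocelli absent (derived state '1') is unique to Taxon 4 (autapomorphy; uninformative for grouping).
chelicerae fused: derived state '1' in Taxon 1, Taxon 3, and Taxon 7 only — synapomorphy for {Taxon 1, Taxon 3, Taxon 7}.
Most parsimonious ingroup topology: (((Taxon 3,Taxon 7),Taxon 1),((Taxon 5,Taxon 4),Taxon 6)).
Taxon 5 and Taxon 4 form a cherry on this tree, so they are sister taxa.

Taxon 4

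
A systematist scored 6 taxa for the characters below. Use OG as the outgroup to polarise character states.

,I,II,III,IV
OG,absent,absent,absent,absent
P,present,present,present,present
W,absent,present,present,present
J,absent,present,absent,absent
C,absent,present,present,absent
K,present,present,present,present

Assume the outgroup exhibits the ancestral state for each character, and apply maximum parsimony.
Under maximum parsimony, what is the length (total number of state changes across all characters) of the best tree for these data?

The outgroup has state 'absent' for every character, so 'present' is the derived state throughout.
I (derived state 'present') is shared by K and P — a synapomorphy uniting that clade.
All ingroup taxa share the derived state 'present' for II; it defines the ingroup but does not resolve relationships within it.
Only C, K, P, and W show the derived state 'present' for III, supporting them as a clade.
IV: derived state 'present' in K, P, and W only — synapomorphy for {K, P, W}.
Most parsimonious ingroup topology: ((((P,K),W),C),J).
Changes per character on this tree: I: 1; II: 1; III: 1; IV: 1.
Total = 4.

4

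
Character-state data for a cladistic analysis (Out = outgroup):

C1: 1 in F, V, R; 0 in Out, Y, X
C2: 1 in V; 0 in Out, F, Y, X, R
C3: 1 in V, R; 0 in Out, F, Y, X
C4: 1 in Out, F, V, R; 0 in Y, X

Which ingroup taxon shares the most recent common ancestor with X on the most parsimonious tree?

Character polarity is set by the outgroup: the derived state is whichever differs from the outgroup's state, so for C4 the derived state is '0', and for the remaining characters it is '1'.
C1: derived state '1' in F, R, and V only — synapomorphy for {F, R, V}.
C2 (derived state '1') is unique to V (autapomorphy; uninformative for grouping).
C3: derived state '1' in R and V only — synapomorphy for {R, V}.
Only X and Y show the derived state '0' for C4, supporting them as a clade.
Most parsimonious ingroup topology: ((F,(V,R)),(Y,X)).
X and Y form a cherry on this tree, so they are sister taxa.

Y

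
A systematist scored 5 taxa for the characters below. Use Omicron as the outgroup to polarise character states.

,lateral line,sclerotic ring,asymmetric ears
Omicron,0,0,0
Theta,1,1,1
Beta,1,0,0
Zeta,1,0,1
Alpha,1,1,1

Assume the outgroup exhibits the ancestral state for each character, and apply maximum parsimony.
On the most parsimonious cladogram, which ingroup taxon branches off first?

Beta

The outgroup has state '0' for every character, so '1' is the derived state throughout.
lateral line (derived state '1') is shared by all ingroup taxa — unites the whole ingroup.
sclerotic ring (derived state '1') is shared by Alpha and Theta — a synapomorphy uniting that clade.
asymmetric ears (derived state '1') is shared by Alpha, Theta, and Zeta — a synapomorphy uniting that clade.
Most parsimonious ingroup topology: (((Theta,Alpha),Zeta),Beta).
Beta is sister to the clade containing all other ingroup taxa, so it is the earliest-diverging (most basal) ingroup lineage.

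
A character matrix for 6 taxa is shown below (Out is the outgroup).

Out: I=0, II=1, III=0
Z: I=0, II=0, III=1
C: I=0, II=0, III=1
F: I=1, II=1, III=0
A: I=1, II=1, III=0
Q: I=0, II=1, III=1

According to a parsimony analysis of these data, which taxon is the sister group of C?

Character polarity is set by the outgroup: the derived state is whichever differs from the outgroup's state, so for II the derived state is '0', and for the remaining characters it is '1'.
I (derived state '1') is shared by A and F — a synapomorphy uniting that clade.
II: derived state '0' in C and Z only — synapomorphy for {C, Z}.
III (derived state '1') is shared by C, Q, and Z — a synapomorphy uniting that clade.
Most parsimonious ingroup topology: (((Z,C),Q),(F,A)).
C and Z form a cherry on this tree, so they are sister taxa.

Z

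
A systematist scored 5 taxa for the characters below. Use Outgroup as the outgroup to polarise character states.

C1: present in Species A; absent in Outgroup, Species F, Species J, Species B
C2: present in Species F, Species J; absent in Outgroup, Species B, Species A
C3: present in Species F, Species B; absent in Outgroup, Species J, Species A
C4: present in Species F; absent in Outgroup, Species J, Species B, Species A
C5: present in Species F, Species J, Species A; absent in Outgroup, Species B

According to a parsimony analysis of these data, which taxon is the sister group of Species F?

Species J

The outgroup has state 'absent' for every character, so 'present' is the derived state throughout.
C1 (derived state 'present') is unique to Species A (autapomorphy; uninformative for grouping).
C2 (derived state 'present') is shared by Species F and Species J — a synapomorphy uniting that clade.
C3 (state 'present') occurs in Species B and Species F but conflicts with the nesting implied by the other characters — most parsimoniously interpreted as homoplasy.
C4 (derived state 'present') is unique to Species F (autapomorphy; uninformative for grouping).
C5 (derived state 'present') is shared by Species A, Species F, and Species J — a synapomorphy uniting that clade.
Most parsimonious ingroup topology: (((Species F,Species J),Species A),Species B).
Species F and Species J form a cherry on this tree, so they are sister taxa.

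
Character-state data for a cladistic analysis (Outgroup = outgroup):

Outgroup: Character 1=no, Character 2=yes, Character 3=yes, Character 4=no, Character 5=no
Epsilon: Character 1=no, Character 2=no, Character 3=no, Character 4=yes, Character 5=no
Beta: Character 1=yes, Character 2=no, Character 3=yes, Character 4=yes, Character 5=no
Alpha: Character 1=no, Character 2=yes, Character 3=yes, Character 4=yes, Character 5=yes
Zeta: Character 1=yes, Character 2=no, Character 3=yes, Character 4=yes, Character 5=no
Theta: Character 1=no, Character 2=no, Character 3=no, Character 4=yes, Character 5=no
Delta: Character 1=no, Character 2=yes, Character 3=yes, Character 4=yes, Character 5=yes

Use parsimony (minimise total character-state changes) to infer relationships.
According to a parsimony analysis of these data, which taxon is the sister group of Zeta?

Beta

Character polarity is set by the outgroup: the derived state is whichever differs from the outgroup's state, so for Character 2, Character 3 the derived state is 'no', and for the remaining characters it is 'yes'.
Character 1 (derived state 'yes') is shared by Beta and Zeta — a synapomorphy uniting that clade.
Only Beta, Epsilon, Theta, and Zeta show the derived state 'no' for Character 2, supporting them as a clade.
Only Epsilon and Theta show the derived state 'no' for Character 3, supporting them as a clade.
All ingroup taxa share the derived state 'yes' for Character 4; it defines the ingroup but does not resolve relationships within it.
Only Alpha and Delta show the derived state 'yes' for Character 5, supporting them as a clade.
Most parsimonious ingroup topology: (((Epsilon,Theta),(Beta,Zeta)),(Alpha,Delta)).
Zeta and Beta form a cherry on this tree, so they are sister taxa.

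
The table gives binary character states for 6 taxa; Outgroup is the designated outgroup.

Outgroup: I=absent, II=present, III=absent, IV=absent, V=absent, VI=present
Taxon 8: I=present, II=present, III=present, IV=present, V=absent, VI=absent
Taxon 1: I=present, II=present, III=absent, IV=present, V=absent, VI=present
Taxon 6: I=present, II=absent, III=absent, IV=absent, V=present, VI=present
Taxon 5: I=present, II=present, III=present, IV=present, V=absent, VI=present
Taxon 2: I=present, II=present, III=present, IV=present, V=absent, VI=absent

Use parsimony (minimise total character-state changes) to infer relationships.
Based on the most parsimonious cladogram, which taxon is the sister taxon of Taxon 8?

Character polarity is set by the outgroup: the derived state is whichever differs from the outgroup's state, so for II, VI the derived state is 'absent', and for the remaining characters it is 'present'.
All ingroup taxa share the derived state 'present' for I; it defines the ingroup but does not resolve relationships within it.
II (derived state 'absent') is unique to Taxon 6 (autapomorphy; uninformative for grouping).
III: derived state 'present' in Taxon 2, Taxon 5, and Taxon 8 only — synapomorphy for {Taxon 2, Taxon 5, Taxon 8}.
Only Taxon 1, Taxon 2, Taxon 5, and Taxon 8 show the derived state 'present' for IV, supporting them as a clade.
V (derived state 'present') is unique to Taxon 6 (autapomorphy; uninformative for grouping).
VI (derived state 'absent') is shared by Taxon 2 and Taxon 8 — a synapomorphy uniting that clade.
Most parsimonious ingroup topology: ((((Taxon 8,Taxon 2),Taxon 5),Taxon 1),Taxon 6).
Taxon 8 and Taxon 2 form a cherry on this tree, so they are sister taxa.

Taxon 2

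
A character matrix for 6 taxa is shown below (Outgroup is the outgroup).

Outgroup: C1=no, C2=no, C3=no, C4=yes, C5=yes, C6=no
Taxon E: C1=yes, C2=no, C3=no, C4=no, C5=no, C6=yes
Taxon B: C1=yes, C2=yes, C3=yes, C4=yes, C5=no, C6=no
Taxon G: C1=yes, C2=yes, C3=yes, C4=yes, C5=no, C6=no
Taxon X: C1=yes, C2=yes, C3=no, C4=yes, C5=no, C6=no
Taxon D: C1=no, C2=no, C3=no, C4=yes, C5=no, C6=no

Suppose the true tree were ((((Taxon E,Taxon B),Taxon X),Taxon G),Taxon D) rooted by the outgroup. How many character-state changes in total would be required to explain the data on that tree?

Map each character onto ((((Taxon E,Taxon B),Taxon X),Taxon G),Taxon D) (rooted by Outgroup) and count the minimum state changes it requires (Fitch parsimony):
C1: 1; C2: 2; C3: 2; C4: 1; C5: 1; C6: 1.
Total tree length = 8.

8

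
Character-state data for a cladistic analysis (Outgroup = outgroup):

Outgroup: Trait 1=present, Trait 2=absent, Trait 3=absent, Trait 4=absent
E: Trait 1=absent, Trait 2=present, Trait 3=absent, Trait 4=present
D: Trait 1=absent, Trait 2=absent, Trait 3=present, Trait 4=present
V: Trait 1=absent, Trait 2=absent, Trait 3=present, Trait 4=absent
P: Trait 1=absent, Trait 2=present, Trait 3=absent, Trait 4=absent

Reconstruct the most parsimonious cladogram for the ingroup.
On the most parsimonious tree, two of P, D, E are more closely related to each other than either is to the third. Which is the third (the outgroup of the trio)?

Character polarity is set by the outgroup: the derived state is whichever differs from the outgroup's state, so for Trait 1 the derived state is 'absent', and for the remaining characters it is 'present'.
Trait 1 (derived state 'absent') is shared by all ingroup taxa — unites the whole ingroup.
Only E and P show the derived state 'present' for Trait 2, supporting them as a clade.
Only D and V show the derived state 'present' for Trait 3, supporting them as a clade.
Trait 4 (state 'present') occurs in D and E but conflicts with the nesting implied by the other characters — most parsimoniously interpreted as homoplasy.
Most parsimonious ingroup topology: ((V,D),(E,P)).
P and E share a more recent common ancestor with each other than either does with D, so D is the least closely related of the three.

D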